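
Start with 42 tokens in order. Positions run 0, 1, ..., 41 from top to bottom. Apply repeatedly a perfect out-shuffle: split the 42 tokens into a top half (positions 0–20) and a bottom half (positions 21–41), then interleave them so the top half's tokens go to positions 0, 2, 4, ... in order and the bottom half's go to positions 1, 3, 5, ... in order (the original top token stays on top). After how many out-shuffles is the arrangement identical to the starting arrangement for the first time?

20

The out-shuffle permutes the 42 positions with cycle lengths [1, 1, 20, 20].
Every token is home exactly when every cycle has completed a whole number of laps, i.e. after lcm(1, 20) = 20 out-shuffles.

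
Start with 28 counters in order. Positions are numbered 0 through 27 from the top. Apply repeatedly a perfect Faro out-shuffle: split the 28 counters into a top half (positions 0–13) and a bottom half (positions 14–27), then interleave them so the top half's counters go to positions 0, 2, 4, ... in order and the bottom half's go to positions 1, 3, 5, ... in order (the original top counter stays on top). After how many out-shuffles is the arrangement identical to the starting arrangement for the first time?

The out-shuffle permutes the 28 positions with cycle lengths [1, 1, 2, 6, 18].
Every counter is home exactly when every cycle has completed a whole number of laps, i.e. after lcm(1, 2, 6, 18) = 18 out-shuffles.

18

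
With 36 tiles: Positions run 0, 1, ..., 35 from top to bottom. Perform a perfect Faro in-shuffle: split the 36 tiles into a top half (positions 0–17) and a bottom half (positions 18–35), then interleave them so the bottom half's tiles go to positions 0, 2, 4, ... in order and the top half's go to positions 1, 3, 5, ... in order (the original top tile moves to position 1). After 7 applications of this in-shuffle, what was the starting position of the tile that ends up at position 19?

Work backwards from position 19, undoing one in-shuffle at a time:
19 ← 9 ← 4 ← 20 ← 28 ← 32 ← 34 ← 35
So the tile now at position 19 started at position 35.

35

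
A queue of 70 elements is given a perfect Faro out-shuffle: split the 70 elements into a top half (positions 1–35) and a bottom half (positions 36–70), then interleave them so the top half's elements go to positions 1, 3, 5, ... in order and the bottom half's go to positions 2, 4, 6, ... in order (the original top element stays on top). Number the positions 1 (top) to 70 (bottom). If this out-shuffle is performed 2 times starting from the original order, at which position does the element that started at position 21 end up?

12

Track the element's position through each out-shuffle:
21 → 41 → 12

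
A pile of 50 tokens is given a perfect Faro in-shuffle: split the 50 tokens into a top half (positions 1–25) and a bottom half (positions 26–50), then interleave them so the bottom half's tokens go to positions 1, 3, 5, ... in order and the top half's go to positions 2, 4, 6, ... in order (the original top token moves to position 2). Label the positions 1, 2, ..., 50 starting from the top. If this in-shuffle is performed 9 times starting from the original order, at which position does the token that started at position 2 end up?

Track the token's position through each in-shuffle:
2 → 4 → 8 → 16 → 32 → 13 → 26 → 1 → 2 → 4

4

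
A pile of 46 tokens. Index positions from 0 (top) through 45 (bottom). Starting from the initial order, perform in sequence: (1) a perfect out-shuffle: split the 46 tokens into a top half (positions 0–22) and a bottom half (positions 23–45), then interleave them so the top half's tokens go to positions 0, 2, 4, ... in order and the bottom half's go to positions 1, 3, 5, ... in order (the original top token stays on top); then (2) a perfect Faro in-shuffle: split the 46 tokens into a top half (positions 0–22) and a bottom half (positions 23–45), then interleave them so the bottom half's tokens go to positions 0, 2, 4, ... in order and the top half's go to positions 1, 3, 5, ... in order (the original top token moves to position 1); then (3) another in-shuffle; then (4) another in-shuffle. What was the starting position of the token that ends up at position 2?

31

Undo the operations in reverse order, starting from position 2:
  undo op 4 (in-shuffle, from bottom half): 2 ← 24
  undo op 3 (in-shuffle, from bottom half): 24 ← 35
  undo op 2 (in-shuffle, from top half): 35 ← 17
  undo op 1 (out-shuffle, from bottom half): 17 ← 31
So the token at position 2 came from original position 31.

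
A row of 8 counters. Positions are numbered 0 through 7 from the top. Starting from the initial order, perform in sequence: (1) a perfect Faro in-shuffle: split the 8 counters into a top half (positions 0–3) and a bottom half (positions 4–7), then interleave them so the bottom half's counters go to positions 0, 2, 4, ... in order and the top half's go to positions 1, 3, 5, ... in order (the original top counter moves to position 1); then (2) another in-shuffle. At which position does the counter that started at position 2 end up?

2

Track the counter from position 2 forward through each operation:
  after op 1 (in-shuffle): 2 → 5
  after op 2 (in-shuffle): 5 → 2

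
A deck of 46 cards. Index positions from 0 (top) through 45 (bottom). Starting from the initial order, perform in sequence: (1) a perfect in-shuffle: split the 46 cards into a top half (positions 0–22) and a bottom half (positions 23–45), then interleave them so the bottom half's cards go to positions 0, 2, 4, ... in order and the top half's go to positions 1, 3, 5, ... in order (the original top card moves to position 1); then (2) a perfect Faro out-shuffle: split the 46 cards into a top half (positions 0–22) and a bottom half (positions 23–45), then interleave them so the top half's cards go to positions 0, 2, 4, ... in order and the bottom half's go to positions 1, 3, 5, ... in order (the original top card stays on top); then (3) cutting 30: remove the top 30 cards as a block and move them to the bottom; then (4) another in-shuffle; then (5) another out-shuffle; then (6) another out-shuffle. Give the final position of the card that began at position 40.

Track the card from position 40 forward through each operation:
  after op 1 (in-shuffle): 40 → 34
  after op 2 (out-shuffle): 34 → 23
  after op 3 (cut 30): 23 → 39
  after op 4 (in-shuffle): 39 → 32
  after op 5 (out-shuffle): 32 → 19
  after op 6 (out-shuffle): 19 → 38

38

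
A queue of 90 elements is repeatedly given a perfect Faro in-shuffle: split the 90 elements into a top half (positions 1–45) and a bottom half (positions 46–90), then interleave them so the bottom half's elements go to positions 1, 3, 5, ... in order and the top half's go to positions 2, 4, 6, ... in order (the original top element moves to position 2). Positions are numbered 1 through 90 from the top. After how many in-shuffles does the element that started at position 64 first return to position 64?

Follow position 64 under repeated in-shuffles:
64 → 37 → 74 → 57 → 23 → 46 → 1 → 2 → 4 → 8 → 16 → 32 → 64
It first returns after 12 in-shuffles.

12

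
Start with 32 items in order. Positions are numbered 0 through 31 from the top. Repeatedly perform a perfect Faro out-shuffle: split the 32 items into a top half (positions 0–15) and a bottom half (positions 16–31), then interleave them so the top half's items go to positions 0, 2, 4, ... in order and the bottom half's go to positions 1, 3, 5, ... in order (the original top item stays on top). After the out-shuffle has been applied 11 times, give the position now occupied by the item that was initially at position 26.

Track the item's position through each out-shuffle:
26 → 21 → 11 → 22 → 13 → 26 → 21 → 11 → 22 → 13 → 26 → 21

21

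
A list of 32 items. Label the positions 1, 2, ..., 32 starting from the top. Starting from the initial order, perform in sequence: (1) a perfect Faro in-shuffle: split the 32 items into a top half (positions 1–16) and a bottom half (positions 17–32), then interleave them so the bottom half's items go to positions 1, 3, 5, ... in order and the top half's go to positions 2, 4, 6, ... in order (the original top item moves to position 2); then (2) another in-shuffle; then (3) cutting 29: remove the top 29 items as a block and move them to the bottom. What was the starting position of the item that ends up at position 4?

25

Undo the operations in reverse order, starting from position 4:
  undo op 3 (cut 29): 4 ← 1
  undo op 2 (in-shuffle, from bottom half): 1 ← 17
  undo op 1 (in-shuffle, from bottom half): 17 ← 25
So the item at position 4 came from original position 25.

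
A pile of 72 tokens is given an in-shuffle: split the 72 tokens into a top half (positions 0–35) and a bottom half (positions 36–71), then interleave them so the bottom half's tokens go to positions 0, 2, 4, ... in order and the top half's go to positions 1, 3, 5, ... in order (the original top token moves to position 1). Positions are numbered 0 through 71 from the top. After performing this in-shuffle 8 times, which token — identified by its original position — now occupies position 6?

13

Work backwards from position 6, undoing one in-shuffle at a time:
6 ← 39 ← 19 ← 9 ← 4 ← 38 ← 55 ← 27 ← 13
So the token now at position 6 started at position 13.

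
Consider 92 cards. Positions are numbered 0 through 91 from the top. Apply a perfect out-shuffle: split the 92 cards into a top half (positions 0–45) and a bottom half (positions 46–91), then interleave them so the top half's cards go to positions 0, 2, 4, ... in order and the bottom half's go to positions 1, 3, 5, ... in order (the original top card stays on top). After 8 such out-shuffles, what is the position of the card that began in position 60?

72

Track the card's position through each out-shuffle:
60 → 29 → 58 → 25 → 50 → 9 → 18 → 36 → 72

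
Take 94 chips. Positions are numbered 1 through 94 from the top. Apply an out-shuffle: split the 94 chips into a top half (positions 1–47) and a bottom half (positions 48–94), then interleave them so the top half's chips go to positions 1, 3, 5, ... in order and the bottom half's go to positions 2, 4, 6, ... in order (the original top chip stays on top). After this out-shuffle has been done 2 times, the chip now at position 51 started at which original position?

Work backwards from position 51, undoing one out-shuffle at a time:
51 ← 26 ← 60
So the chip now at position 51 started at position 60.

60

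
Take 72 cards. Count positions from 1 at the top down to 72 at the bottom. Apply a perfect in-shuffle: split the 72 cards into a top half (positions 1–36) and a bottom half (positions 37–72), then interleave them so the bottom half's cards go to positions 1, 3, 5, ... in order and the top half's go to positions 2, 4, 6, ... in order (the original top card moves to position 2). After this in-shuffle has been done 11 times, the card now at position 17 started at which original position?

Work backwards from position 17, undoing one in-shuffle at a time:
17 ← 45 ← 59 ← 66 ← 33 ← 53 ← 63 ← 68 ← 34 ← 17 ← 45 ← 59
So the card now at position 17 started at position 59.

59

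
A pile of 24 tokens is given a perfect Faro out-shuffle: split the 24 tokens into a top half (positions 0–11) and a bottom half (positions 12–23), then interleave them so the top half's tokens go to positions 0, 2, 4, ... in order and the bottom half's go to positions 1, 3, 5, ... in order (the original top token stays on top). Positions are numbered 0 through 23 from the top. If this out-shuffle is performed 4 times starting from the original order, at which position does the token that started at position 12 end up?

Track the token's position through each out-shuffle:
12 → 1 → 2 → 4 → 8

8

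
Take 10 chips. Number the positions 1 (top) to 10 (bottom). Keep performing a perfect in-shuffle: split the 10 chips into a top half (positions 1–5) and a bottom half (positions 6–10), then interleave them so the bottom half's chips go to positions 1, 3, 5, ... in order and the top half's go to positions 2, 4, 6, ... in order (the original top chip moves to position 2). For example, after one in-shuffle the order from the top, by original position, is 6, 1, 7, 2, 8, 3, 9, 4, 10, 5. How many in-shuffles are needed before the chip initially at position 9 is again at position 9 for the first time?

Follow position 9 under repeated in-shuffles:
9 → 7 → 3 → 6 → 1 → 2 → 4 → 8 → 5 → 10 → 9
It first returns after 10 in-shuffles.

10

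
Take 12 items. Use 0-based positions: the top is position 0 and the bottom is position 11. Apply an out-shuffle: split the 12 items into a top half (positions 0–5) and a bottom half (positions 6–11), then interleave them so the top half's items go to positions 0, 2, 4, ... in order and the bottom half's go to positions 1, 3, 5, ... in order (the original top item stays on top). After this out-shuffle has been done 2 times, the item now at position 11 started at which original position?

11

Work backwards from position 11, undoing one out-shuffle at a time:
11 ← 11 ← 11
So the item now at position 11 started at position 11.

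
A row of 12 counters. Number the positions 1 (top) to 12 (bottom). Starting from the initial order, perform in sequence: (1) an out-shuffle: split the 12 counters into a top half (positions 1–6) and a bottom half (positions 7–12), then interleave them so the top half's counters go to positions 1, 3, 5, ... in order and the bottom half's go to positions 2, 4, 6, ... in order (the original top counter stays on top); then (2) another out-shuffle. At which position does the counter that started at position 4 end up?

Track the counter from position 4 forward through each operation:
  after op 1 (out-shuffle): 4 → 7
  after op 2 (out-shuffle): 7 → 2

2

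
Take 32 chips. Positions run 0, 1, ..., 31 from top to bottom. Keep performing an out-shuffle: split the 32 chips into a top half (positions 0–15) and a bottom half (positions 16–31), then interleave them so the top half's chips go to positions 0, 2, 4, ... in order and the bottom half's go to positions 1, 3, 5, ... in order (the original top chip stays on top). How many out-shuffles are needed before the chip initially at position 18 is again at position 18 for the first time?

5

Follow position 18 under repeated out-shuffles:
18 → 5 → 10 → 20 → 9 → 18
It first returns after 5 out-shuffles.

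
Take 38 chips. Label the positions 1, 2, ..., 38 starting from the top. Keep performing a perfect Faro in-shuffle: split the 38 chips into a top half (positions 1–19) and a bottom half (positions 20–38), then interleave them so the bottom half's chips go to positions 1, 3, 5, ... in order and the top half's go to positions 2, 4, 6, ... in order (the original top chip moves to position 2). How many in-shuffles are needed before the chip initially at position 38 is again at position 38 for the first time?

Follow position 38 under repeated in-shuffles:
38 → 37 → 35 → 31 → 23 → 7 → 14 → 28 → 17 → 34 → 29 → 19 → 38
It first returns after 12 in-shuffles.

12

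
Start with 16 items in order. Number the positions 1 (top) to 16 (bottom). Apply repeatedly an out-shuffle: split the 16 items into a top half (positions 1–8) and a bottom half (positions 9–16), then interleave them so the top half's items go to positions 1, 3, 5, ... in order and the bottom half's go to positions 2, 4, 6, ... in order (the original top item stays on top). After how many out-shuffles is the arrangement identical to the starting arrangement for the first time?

4

The out-shuffle permutes the 16 positions with cycle lengths [1, 1, 2, 4, 4, 4].
Every item is home exactly when every cycle has completed a whole number of laps, i.e. after lcm(1, 2, 4) = 4 out-shuffles.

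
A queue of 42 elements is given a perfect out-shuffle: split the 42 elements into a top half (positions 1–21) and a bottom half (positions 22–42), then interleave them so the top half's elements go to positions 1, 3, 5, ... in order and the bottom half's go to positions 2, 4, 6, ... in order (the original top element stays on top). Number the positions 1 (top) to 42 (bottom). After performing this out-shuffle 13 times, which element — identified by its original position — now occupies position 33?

Work backwards from position 33, undoing one out-shuffle at a time:
33 ← 17 ← 9 ← 5 ← 3 ← ... ← 38 (13 steps).
So the element now at position 33 started at position 38.

38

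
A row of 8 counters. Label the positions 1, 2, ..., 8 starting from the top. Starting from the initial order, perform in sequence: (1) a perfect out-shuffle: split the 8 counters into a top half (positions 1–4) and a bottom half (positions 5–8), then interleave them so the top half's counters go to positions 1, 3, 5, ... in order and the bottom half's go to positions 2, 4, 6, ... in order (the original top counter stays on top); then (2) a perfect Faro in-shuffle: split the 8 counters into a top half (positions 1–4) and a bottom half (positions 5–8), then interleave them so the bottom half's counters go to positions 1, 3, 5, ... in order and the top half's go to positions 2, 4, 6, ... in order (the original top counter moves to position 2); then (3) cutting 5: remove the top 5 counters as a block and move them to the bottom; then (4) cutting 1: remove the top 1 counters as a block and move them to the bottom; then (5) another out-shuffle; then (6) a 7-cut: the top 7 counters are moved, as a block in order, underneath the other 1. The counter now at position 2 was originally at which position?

Undo the operations in reverse order, starting from position 2:
  undo op 6 (cut 7): 2 ← 1
  undo op 5 (out-shuffle, from top half): 1 ← 1
  undo op 4 (cut 1): 1 ← 2
  undo op 3 (cut 5): 2 ← 7
  undo op 2 (in-shuffle, from bottom half): 7 ← 8
  undo op 1 (out-shuffle, from bottom half): 8 ← 8
So the counter at position 2 came from original position 8.

8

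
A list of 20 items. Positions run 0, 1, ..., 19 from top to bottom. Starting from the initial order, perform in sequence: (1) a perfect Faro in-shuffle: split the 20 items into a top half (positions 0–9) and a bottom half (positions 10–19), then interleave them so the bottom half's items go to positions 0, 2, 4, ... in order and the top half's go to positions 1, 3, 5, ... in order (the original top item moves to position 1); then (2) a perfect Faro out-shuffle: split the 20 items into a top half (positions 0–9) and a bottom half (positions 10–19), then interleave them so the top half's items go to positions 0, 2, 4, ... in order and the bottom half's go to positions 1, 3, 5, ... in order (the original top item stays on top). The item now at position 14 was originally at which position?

Undo the operations in reverse order, starting from position 14:
  undo op 2 (out-shuffle, from top half): 14 ← 7
  undo op 1 (in-shuffle, from top half): 7 ← 3
So the item at position 14 came from original position 3.

3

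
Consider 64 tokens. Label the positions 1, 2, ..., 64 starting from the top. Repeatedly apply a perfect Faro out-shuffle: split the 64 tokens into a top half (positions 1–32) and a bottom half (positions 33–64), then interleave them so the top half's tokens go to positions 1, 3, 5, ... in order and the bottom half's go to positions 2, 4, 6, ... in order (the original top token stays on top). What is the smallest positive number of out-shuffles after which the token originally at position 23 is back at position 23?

Follow position 23 under repeated out-shuffles:
23 → 45 → 26 → 51 → 38 → 12 → 23
It first returns after 6 out-shuffles.

6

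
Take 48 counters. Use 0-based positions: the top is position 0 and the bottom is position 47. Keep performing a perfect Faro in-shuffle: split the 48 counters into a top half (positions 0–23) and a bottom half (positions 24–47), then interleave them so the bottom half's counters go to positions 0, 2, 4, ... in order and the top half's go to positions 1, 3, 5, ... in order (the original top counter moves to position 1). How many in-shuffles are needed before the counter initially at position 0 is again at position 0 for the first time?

21

Follow position 0 under repeated in-shuffles:
0 → 1 → 3 → 7 → 15 → 31 → 14 → 29 → ... → 0 (length 21)
It first returns after 21 in-shuffles.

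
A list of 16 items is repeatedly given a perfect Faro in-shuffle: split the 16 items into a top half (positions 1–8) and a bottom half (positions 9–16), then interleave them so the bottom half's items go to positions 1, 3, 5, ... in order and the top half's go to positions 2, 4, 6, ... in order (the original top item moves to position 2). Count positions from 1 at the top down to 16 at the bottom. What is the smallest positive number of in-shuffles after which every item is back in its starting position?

8

The in-shuffle permutes the 16 positions with cycle lengths [8, 8].
Every item is home exactly when every cycle has completed a whole number of laps, i.e. after lcm(8) = 8 in-shuffles.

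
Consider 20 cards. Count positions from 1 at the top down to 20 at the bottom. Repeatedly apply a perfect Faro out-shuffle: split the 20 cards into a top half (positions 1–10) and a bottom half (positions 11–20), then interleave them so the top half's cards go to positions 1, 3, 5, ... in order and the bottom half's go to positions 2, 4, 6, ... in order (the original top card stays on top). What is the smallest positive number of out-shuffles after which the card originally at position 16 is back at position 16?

Follow position 16 under repeated out-shuffles:
16 → 12 → 4 → 7 → 13 → 6 → 11 → 2 → 3 → 5 → 9 → 17 → 14 → 8 → 15 → 10 → 19 → 18 → 16
It first returns after 18 out-shuffles.

18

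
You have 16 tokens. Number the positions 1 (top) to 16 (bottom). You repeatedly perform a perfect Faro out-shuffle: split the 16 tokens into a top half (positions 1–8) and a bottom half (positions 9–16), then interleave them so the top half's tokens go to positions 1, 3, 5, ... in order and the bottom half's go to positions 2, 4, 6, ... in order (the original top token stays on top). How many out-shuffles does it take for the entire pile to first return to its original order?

The out-shuffle permutes the 16 positions with cycle lengths [1, 1, 2, 4, 4, 4].
Every token is home exactly when every cycle has completed a whole number of laps, i.e. after lcm(1, 2, 4) = 4 out-shuffles.

4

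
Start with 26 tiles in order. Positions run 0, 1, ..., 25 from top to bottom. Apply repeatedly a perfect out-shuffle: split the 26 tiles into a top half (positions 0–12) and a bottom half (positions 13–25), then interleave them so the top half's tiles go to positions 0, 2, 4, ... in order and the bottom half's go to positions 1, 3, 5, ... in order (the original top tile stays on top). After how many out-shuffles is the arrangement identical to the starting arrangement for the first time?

20

The out-shuffle permutes the 26 positions with cycle lengths [1, 1, 4, 20].
Every tile is home exactly when every cycle has completed a whole number of laps, i.e. after lcm(1, 4, 20) = 20 out-shuffles.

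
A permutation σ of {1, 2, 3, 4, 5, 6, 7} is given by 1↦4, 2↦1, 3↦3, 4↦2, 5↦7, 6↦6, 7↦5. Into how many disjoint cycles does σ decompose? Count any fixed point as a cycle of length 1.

Cycle decomposition: (1 4 2) (3) (5 7) (6).
4 cycles.

4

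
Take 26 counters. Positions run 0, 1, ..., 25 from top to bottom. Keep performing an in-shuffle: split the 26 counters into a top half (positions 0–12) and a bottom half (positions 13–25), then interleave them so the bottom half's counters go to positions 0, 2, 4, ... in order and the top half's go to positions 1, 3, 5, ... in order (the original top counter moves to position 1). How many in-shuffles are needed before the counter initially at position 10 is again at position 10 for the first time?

18

Follow position 10 under repeated in-shuffles:
10 → 21 → 16 → 6 → 13 → 0 → 1 → 3 → 7 → 15 → 4 → 9 → 19 → 12 → 25 → 24 → 22 → 18 → 10
It first returns after 18 in-shuffles.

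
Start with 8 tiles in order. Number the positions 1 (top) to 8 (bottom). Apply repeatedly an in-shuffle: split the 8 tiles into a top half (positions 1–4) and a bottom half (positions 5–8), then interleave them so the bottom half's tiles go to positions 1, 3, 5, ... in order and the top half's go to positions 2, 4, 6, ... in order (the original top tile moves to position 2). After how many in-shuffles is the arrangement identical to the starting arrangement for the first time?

6

The in-shuffle permutes the 8 positions with cycle lengths [2, 6].
Every tile is home exactly when every cycle has completed a whole number of laps, i.e. after lcm(2, 6) = 6 in-shuffles.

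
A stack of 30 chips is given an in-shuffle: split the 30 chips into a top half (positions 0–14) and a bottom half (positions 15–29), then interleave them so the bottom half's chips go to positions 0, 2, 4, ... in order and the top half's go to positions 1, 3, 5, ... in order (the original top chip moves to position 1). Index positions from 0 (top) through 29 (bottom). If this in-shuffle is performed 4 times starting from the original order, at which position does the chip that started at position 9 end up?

4

Track the chip's position through each in-shuffle:
9 → 19 → 8 → 17 → 4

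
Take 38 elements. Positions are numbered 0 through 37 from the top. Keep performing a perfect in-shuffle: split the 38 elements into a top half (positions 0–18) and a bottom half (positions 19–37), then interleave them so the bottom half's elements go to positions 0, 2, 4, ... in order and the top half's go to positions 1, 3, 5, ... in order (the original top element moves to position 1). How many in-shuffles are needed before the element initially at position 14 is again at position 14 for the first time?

Follow position 14 under repeated in-shuffles:
14 → 29 → 20 → 2 → 5 → 11 → 23 → 8 → 17 → 35 → 32 → 26 → 14
It first returns after 12 in-shuffles.

12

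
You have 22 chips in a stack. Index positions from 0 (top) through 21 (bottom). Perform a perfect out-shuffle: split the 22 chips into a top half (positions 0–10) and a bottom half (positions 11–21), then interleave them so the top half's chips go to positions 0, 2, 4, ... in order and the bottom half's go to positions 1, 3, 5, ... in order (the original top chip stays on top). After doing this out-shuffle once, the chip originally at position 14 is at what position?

Track the chip's position through each out-shuffle:
14 → 7

7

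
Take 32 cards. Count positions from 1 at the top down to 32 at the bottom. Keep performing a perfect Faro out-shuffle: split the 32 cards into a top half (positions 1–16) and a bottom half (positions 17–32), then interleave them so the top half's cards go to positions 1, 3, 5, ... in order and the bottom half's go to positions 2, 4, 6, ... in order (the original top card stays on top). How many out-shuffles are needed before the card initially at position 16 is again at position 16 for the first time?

Follow position 16 under repeated out-shuffles:
16 → 31 → 30 → 28 → 24 → 16
It first returns after 5 out-shuffles.

5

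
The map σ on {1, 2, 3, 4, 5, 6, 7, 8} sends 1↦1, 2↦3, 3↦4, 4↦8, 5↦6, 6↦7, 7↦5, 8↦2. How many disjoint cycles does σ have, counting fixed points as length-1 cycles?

Cycle decomposition: (1) (2 3 4 8) (5 6 7).
3 cycles.

3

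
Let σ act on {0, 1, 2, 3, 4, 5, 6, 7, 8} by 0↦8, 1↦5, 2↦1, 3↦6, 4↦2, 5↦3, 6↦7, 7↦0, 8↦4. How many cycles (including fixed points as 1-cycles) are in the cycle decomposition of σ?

Cycle decomposition: (0 8 4 2 1 5 3 6 7).
1 cycle.

1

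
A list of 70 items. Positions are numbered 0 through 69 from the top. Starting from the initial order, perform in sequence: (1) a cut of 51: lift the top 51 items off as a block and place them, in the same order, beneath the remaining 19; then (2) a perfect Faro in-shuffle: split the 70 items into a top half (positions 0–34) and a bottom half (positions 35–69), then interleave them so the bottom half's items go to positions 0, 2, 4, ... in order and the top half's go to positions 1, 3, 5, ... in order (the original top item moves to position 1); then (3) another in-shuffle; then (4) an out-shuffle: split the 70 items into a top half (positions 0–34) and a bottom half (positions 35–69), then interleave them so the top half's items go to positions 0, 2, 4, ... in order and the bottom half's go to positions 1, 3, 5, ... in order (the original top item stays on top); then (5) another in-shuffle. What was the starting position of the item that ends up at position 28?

65

Undo the operations in reverse order, starting from position 28:
  undo op 5 (in-shuffle, from bottom half): 28 ← 49
  undo op 4 (out-shuffle, from bottom half): 49 ← 59
  undo op 3 (in-shuffle, from top half): 59 ← 29
  undo op 2 (in-shuffle, from top half): 29 ← 14
  undo op 1 (cut 51): 14 ← 65
So the item at position 28 came from original position 65.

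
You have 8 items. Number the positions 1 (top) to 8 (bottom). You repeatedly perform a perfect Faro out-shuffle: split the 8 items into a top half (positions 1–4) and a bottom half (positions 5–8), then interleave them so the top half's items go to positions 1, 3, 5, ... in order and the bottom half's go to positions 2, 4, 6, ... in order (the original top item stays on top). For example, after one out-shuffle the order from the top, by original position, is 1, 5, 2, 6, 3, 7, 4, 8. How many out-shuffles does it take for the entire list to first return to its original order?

The out-shuffle permutes the 8 positions with cycle lengths [1, 1, 3, 3].
Every item is home exactly when every cycle has completed a whole number of laps, i.e. after lcm(1, 3) = 3 out-shuffles.

3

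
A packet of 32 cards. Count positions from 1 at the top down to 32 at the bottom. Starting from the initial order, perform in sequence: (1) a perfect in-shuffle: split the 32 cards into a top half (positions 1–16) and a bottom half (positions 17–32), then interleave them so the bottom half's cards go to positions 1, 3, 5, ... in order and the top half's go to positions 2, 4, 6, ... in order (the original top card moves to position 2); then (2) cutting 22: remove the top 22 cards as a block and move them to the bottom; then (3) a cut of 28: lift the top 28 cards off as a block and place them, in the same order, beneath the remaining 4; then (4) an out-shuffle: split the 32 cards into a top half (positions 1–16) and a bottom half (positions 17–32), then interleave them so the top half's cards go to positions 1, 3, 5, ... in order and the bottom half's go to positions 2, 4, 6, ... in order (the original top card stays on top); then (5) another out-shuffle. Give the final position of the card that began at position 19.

Track the card from position 19 forward through each operation:
  after op 1 (in-shuffle): 19 → 5
  after op 2 (cut 22): 5 → 15
  after op 3 (cut 28): 15 → 19
  after op 4 (out-shuffle): 19 → 6
  after op 5 (out-shuffle): 6 → 11

11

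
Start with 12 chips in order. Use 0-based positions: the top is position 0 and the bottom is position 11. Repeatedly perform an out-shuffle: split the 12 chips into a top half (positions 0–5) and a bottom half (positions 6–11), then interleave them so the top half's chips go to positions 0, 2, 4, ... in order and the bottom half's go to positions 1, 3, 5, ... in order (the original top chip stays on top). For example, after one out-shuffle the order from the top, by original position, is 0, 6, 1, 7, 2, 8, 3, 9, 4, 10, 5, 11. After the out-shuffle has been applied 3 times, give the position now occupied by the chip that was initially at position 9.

Track the chip's position through each out-shuffle:
9 → 7 → 3 → 6

6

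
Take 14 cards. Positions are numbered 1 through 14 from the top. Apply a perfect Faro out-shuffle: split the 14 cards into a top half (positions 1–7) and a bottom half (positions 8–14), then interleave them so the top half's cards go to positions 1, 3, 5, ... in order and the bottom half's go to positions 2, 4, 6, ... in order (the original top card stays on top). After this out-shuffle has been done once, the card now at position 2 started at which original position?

Work backwards from position 2, undoing one out-shuffle at a time:
2 ← 8
So the card now at position 2 started at position 8.

8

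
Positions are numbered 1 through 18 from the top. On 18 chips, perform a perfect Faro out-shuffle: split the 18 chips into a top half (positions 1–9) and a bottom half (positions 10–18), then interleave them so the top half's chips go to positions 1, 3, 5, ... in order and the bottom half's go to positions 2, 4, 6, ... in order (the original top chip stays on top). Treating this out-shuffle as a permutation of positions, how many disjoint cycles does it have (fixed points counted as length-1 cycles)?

4

Trace each unvisited position around until it returns:
(1) (2 3 5 9 17 16 14 10) (4 7 13 8 15 12 6 11) (18)
4 cycles in total.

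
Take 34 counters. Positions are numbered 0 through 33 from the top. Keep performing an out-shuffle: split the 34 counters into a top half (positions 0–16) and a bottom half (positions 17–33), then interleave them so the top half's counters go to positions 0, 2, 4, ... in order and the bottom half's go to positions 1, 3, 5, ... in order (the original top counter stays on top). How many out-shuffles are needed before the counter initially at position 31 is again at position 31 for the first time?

Follow position 31 under repeated out-shuffles:
31 → 29 → 25 → 17 → 1 → 2 → 4 → 8 → 16 → 32 → 31
It first returns after 10 out-shuffles.

10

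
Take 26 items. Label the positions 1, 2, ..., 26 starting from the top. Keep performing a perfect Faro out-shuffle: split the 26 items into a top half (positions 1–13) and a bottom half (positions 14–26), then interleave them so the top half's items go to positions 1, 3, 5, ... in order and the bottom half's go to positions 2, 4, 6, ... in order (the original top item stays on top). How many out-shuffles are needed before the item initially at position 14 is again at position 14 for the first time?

20

Follow position 14 under repeated out-shuffles:
14 → 2 → 3 → 5 → 9 → 17 → 8 → 15 → 4 → 7 → 13 → 25 → 24 → 22 → 18 → 10 → 19 → 12 → 23 → 20 → 14
It first returns after 20 out-shuffles.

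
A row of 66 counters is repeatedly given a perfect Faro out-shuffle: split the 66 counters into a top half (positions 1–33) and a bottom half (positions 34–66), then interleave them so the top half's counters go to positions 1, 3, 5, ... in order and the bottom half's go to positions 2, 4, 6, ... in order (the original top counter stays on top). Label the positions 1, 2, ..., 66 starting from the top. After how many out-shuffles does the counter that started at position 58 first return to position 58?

12

Follow position 58 under repeated out-shuffles:
58 → 50 → 34 → 2 → 3 → 5 → 9 → 17 → 33 → 65 → 64 → 62 → 58
It first returns after 12 out-shuffles.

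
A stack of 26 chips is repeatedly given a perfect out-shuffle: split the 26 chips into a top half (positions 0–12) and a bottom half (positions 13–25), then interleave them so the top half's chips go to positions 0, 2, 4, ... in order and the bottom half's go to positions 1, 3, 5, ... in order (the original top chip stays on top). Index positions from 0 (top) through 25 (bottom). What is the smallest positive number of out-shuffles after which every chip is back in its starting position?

The out-shuffle permutes the 26 positions with cycle lengths [1, 1, 4, 20].
Every chip is home exactly when every cycle has completed a whole number of laps, i.e. after lcm(1, 4, 20) = 20 out-shuffles.

20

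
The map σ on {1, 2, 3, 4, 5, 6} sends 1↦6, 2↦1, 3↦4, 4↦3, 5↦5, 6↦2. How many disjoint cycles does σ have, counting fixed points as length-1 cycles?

3

Cycle decomposition: (1 6 2) (3 4) (5).
3 cycles.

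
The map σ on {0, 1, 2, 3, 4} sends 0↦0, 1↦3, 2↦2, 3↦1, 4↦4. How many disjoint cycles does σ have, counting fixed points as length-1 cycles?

Cycle decomposition: (0) (1 3) (2) (4).
4 cycles.

4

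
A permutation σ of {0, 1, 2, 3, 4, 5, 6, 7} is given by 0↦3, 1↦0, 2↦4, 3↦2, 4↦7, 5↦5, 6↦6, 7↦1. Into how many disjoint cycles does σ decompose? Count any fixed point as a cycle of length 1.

3

Cycle decomposition: (0 3 2 4 7 1) (5) (6).
3 cycles.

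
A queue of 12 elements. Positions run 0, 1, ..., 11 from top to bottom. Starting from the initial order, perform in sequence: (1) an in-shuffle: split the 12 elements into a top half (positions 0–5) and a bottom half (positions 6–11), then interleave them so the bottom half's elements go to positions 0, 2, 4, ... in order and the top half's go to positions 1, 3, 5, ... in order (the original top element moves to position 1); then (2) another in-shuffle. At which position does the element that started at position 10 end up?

4

Track the element from position 10 forward through each operation:
  after op 1 (in-shuffle): 10 → 8
  after op 2 (in-shuffle): 8 → 4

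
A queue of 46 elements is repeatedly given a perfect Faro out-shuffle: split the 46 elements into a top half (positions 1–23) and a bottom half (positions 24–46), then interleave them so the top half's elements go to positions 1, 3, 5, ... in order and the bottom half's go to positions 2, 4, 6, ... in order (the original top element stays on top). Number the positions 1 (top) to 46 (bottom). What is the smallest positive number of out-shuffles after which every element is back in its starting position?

The out-shuffle permutes the 46 positions with cycle lengths [1, 1, 2, 4, 4, 4, 6, 12, 12].
Every element is home exactly when every cycle has completed a whole number of laps, i.e. after lcm(1, 2, 4, 6, 12) = 12 out-shuffles.

12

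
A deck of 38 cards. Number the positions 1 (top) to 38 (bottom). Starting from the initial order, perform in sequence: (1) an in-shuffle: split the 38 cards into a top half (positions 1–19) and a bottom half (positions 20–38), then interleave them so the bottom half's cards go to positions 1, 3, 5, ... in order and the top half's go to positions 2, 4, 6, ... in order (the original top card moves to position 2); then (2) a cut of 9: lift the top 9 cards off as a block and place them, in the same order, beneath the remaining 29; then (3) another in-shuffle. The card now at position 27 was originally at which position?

Undo the operations in reverse order, starting from position 27:
  undo op 3 (in-shuffle, from bottom half): 27 ← 33
  undo op 2 (cut 9): 33 ← 4
  undo op 1 (in-shuffle, from top half): 4 ← 2
So the card at position 27 came from original position 2.

2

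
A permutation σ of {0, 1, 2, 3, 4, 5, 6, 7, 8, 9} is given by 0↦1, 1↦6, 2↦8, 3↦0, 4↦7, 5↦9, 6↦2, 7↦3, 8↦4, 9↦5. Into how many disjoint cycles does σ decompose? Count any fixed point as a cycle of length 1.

2

Cycle decomposition: (0 1 6 2 8 4 7 3) (5 9).
2 cycles.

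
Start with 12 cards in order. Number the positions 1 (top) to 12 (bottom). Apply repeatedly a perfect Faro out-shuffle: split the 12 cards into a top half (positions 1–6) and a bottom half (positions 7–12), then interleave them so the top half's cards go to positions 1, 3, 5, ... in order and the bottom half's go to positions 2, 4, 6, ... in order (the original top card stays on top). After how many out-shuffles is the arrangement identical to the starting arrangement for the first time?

10

The out-shuffle permutes the 12 positions with cycle lengths [1, 1, 10].
Every card is home exactly when every cycle has completed a whole number of laps, i.e. after lcm(1, 10) = 10 out-shuffles.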